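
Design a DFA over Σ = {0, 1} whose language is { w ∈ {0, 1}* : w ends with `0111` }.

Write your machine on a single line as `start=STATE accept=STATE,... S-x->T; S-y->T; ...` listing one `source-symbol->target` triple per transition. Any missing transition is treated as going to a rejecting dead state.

start=A; accept=E; A-0->B; A-1->A; B-0->B; B-1->C; C-0->B; C-1->D; D-0->B; D-1->E; E-0->B; E-1->A

Remember how much of `0111` the current input suffix matches. State A means no match yet; B means the last symbol is `0`; C means the last 2 symbols are `01`; D means the last 3 symbols are `011`; E means the last 4 symbols are `0111`. Only E accepts. On a mismatch, fall back to the longest proper suffix that is still a prefix of `0111`.
       0  1 
>  A   B  A 
   B   B  C 
   C   B  D 
   D   B  E 
 * E   B  A 
(> = start, * = accepting)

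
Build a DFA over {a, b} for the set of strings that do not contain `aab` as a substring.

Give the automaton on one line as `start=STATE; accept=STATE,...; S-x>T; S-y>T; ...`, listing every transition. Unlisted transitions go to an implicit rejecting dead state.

This is the complement of 'contains `aab`'. Use the same substring-matching states — s0 through s3 holding how much of `aab` has just been matched — but flip the accepting set: everything except the trap s3 accepts.
4 states suffice.
        a   b  
>* s0   s1  s0 
 * s1   s2  s0 
 * s2   s2  s3 
   s3   s3  s3 
(> = start, * = accepting)

start=s0; accept=s0,s1,s2; s0-a>s1; s0-b>s0; s1-a>s2; s1-b>s0; s2-a>s2; s2-b>s3; s3-a>s3; s3-b>s3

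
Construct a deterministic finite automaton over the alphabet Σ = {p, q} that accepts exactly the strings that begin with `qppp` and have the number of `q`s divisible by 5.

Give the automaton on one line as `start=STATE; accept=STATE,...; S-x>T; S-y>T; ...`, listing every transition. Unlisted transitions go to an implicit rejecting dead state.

start=s0; accept=s9; s0-p>s1; s0-q>s2; s1-p>s1; s1-q>s1; s2-p>s3; s2-q>s1; s3-p>s4; s3-q>s1; s4-p>s5; s4-q>s1; s5-p>s5; s5-q>s6; s6-p>s6; s6-q>s7; s7-p>s7; s7-q>s8; s8-p>s8; s8-q>s9; s9-p>s9; s9-q>s5

Run two small machines in parallel and take their product. The first has 6 states tracking whether the input so far still matches the prefix `qppp`; the second has 5 states tracking the count of `q`s modulo 5. A product state is a pair (one from each), accepting exactly when both do. Minimizing collapses redundant product states.
10 states suffice.
        p   q  
>  s0   s1  s2 
   s1   s1  s1 
   s2   s3  s1 
   s3   s4  s1 
   s4   s5  s1 
   s5   s5  s6 
   s6   s6  s7 
   s7   s7  s8 
   s8   s8  s9 
 * s9   s9  s5 
(> = start, * = accepting)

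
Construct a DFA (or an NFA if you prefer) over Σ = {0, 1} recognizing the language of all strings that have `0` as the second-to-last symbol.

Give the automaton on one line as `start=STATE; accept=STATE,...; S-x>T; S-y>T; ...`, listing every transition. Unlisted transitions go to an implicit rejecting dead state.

A DFA must remember the last 2 symbols (since which symbol is second-to-last isn't known until the input ends). Use one state per possible window of the last ≤2 symbols; accept from those whose window starts with `0`.
A 7-state machine:
        0   1  
>  s0   s1  s2 
   s1   s3  s4 
   s2   s5  s6 
 * s3   s3  s4 
 * s4   s5  s6 
   s5   s3  s4 
   s6   s5  s6 
(> = start, * = accepting)

start=s0; accept=s3,s4; s0-0>s1; s0-1>s2; s1-0>s3; s1-1>s4; s2-0>s5; s2-1>s6; s3-0>s3; s3-1>s4; s4-0>s5; s4-1>s6; s5-0>s3; s5-1>s4; s6-0>s5; s6-1>s6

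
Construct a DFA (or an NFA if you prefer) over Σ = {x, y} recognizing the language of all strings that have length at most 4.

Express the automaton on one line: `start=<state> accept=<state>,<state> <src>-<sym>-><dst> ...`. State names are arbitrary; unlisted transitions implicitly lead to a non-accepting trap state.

start=A accept=A,B,C,D,E A-x->B A-y->B B-x->C B-y->C C-x->D C-y->D D-x->E D-y->E E-x->F E-y->F F-x->F F-y->F

Count input length up to 5: every symbol moves from A toward F, which means 'more than 4' and absorbs. Accept from {A, B, C, D, E}.
A 6-state machine:
       x  y 
>* A   B  B 
 * B   C  C 
 * C   D  D 
 * D   E  E 
 * E   F  F 
   F   F  F 
(> = start, * = accepting)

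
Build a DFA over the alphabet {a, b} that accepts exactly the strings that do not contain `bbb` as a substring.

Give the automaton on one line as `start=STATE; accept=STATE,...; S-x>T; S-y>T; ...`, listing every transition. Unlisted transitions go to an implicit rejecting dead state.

Track partial matches of the forbidden pattern `bbb`. State q3 is a dead state reached once `bbb` has occurred; every other state accepts. q0 means no part of `bbb` is currently matched.
With 4 states:
        a   b  
>* q0   q0  q1 
 * q1   q0  q2 
 * q2   q0  q3 
   q3   q3  q3 
(> = start, * = accepting)

start=q0; accept=q0,q1,q2; q0-a>q0; q0-b>q1; q1-a>q0; q1-b>q2; q2-a>q0; q2-b>q3; q3-a>q3; q3-b>q3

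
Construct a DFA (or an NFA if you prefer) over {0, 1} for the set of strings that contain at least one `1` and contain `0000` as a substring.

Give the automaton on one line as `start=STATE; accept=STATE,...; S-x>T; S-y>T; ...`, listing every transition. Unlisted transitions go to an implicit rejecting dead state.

Handle the two conditions separately and then intersect. The first has 3 states tracking the count of `1`s, saturating at 2; the second has 5 states tracking whether and how much of `0000` has been seen. A product state is a pair (one from each), accepting exactly when both do. Minimizing collapses redundant product states.
       0  1 
>  A   B  C 
   B   D  C 
   C   E  C 
   D   F  C 
   E   G  C 
   F   H  C 
   G   I  C 
   H   H  J 
   I   J  C 
 * J   J  J 
(> = start, * = accepting)

start=A; accept=J; A-0>B; A-1>C; B-0>D; B-1>C; C-0>E; C-1>C; D-0>F; D-1>C; E-0>G; E-1>C; F-0>H; F-1>C; G-0>I; G-1>C; H-0>H; H-1>J; I-0>J; I-1>C; J-0>J; J-1>J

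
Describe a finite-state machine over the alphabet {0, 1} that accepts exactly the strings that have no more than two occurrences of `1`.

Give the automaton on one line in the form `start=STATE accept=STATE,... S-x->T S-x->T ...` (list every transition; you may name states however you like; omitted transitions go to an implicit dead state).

start=A accept=A,B,C A-0->A A-1->B B-0->B B-1->C C-0->C C-1->D D-0->D D-1->D

Count `1`s, saturating at 3: states A through C mean 0 through 2 `1`s seen; D means more than 2. Each `1` increments (capped at D); other symbols loop. Accept from {A, B, C}.
4 states suffice.
       0  1 
>* A   A  B 
 * B   B  C 
 * C   C  D 
   D   D  D 
(> = start, * = accepting)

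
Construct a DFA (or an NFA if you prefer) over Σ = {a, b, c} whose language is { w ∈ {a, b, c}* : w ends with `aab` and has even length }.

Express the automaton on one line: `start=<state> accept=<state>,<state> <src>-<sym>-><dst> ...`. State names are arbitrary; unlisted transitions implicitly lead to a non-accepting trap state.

Run two small machines in parallel and take their product. The first has 4 states tracking how much of the suffix `aab` has currently been matched; the second has 2 states tracking the input length modulo 2. A product state is a pair (one from each), accepting exactly when both do. Minimizing collapses redundant product states.
5 states suffice.
        a   b   c  
>  q0   q1  q1  q1 
   q1   q2  q0  q0 
   q2   q3  q1  q1 
   q3   q2  q4  q0 
 * q4   q1  q1  q1 
(> = start, * = accepting)

start=q0 accept=q4 q0-a->q1 q0-b->q1 q0-c->q1 q1-a->q2 q1-b->q0 q1-c->q0 q2-a->q3 q2-b->q1 q2-c->q1 q3-a->q2 q3-b->q4 q3-c->q0 q4-a->q1 q4-b->q1 q4-c->q1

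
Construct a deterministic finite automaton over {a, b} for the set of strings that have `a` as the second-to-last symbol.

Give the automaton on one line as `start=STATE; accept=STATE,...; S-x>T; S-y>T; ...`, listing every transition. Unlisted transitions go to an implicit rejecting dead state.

A DFA must remember the last 2 symbols (since which symbol is second-to-last isn't known until the input ends). Use one state per possible window of the last ≤2 symbols; accept from those whose window starts with `a`.
        a   b  
>  s0   s1  s2 
   s1   s3  s4 
   s2   s5  s6 
 * s3   s3  s4 
 * s4   s5  s6 
   s5   s3  s4 
   s6   s5  s6 
(> = start, * = accepting)

start=s0; accept=s3,s4; s0-a>s1; s0-b>s2; s1-a>s3; s1-b>s4; s2-a>s5; s2-b>s6; s3-a>s3; s3-b>s4; s4-a>s5; s4-b>s6; s5-a>s3; s5-b>s4; s6-a>s5; s6-b>s6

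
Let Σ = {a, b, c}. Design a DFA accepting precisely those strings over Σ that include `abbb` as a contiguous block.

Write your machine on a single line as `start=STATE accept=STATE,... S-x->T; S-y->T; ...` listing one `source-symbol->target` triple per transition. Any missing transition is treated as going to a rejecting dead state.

start=q0; accept=q4; q0-a->q1; q0-b->q0; q0-c->q0; q1-a->q1; q1-b->q2; q1-c->q0; q2-a->q1; q2-b->q3; q2-c->q0; q3-a->q1; q3-b->q4; q3-c->q0; q4-a->q4; q4-b->q4; q4-c->q4

Track how much of `abbb` has been matched so far: state q0 is no progress, q4 is the absorbing accept state reached once `abbb` has occurred. Intermediate states record partial matches; on a mismatch, fall back to the longest reusable overlap.
        a   b   c  
>  q0   q1  q0  q0 
   q1   q1  q2  q0 
   q2   q1  q3  q0 
   q3   q1  q4  q0 
 * q4   q4  q4  q4 
(> = start, * = accepting)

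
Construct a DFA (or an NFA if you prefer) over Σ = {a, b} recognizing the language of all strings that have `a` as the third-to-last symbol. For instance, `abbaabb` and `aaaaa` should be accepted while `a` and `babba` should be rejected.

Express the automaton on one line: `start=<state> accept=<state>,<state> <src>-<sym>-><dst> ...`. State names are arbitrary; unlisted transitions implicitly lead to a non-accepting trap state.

A DFA must remember the last 3 symbols (since which symbol is third-to-last isn't known until the input ends). Use one state per possible window of the last ≤3 symbols; accept from those whose window starts with `a`.
          a    b  
>  S0     S1   S2 
   S1     S3   S4 
   S2     S5   S6 
   S3     S7   S8 
   S4     S9  S10 
   S5    S11  S12 
   S6    S13  S14 
 * S7     S7   S8 
 * S8     S9  S10 
 * S9    S11  S12 
 * S10   S13  S14 
   S11    S7   S8 
   S12    S9  S10 
   S13   S11  S12 
   S14   S13  S14 
(> = start, * = accepting)

start=S0 accept=S7,S8,S9,S10 S0-a->S1 S0-b->S2 S1-a->S3 S1-b->S4 S2-a->S5 S2-b->S6 S3-a->S7 S3-b->S8 S4-a->S9 S4-b->S10 S5-a->S11 S5-b->S12 S6-a->S13 S6-b->S14 S7-a->S7 S7-b->S8 S8-a->S9 S8-b->S10 S9-a->S11 S9-b->S12 S10-a->S13 S10-b->S14 S11-a->S7 S11-b->S8 S12-a->S9 S12-b->S10 S13-a->S11 S13-b->S12 S14-a->S13 S14-b->S14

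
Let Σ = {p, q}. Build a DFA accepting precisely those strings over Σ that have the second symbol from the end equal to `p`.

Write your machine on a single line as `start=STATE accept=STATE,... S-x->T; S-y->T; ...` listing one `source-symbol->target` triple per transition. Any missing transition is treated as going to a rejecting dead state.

Because acceptance depends on a position counted from the end, the machine has to buffer the most recent 2 symbols. Make each state the string of the last up-to-2 symbols read; on input `x` shift the window left and append `x`. Accept when the buffered window has length 2 and begins with `p`.
        p   q  
>  s0   s1  s2 
   s1   s3  s4 
   s2   s5  s6 
 * s3   s3  s4 
 * s4   s5  s6 
   s5   s3  s4 
   s6   s5  s6 
(> = start, * = accepting)

start=s0; accept=s3,s4; s0-p->s1; s0-q->s2; s1-p->s3; s1-q->s4; s2-p->s5; s2-q->s6; s3-p->s3; s3-q->s4; s4-p->s5; s4-q->s6; s5-p->s3; s5-q->s4; s6-p->s5; s6-q->s6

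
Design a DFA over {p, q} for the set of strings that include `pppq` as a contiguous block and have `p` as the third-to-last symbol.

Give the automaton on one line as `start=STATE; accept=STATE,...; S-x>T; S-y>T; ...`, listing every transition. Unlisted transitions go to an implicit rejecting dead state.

Handle the two conditions separately and then intersect. The first has 5 states tracking whether and how much of `pppq` has been seen; the second has 15 states tracking the last 3 symbols read. A product state is a pair (one from each), accepting exactly when both do. After merging equivalent states the machine shrinks.
12 states suffice.
       p  q 
>  A   B  A 
   B   C  A 
   C   D  A 
   D   D  E 
 * E   F  G 
 * F   H  I 
 * G   J  K 
   H   L  E 
   I   F  G 
   J   H  I 
   K   J  K 
 * L   L  E 
(> = start, * = accepting)

start=A; accept=E,F,G,L; A-p>B; A-q>A; B-p>C; B-q>A; C-p>D; C-q>A; D-p>D; D-q>E; E-p>F; E-q>G; F-p>H; F-q>I; G-p>J; G-q>K; H-p>L; H-q>E; I-p>F; I-q>G; J-p>H; J-q>I; K-p>J; K-q>K; L-p>L; L-q>E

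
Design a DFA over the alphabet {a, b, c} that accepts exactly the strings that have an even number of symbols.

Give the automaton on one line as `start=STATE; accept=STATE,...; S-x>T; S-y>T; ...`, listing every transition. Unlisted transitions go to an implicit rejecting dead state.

Only the length mod 2 matters, so use a 2-cycle: from any state, every input symbol moves to the next state, wrapping q1 back to q0. Mark q0 accepting.
2 states suffice.
        a   b   c  
>* q0   q1  q1  q1 
   q1   q0  q0  q0 
(> = start, * = accepting)

start=q0; accept=q0; q0-a>q1; q0-b>q1; q0-c>q1; q1-a>q0; q1-b>q0; q1-c>q0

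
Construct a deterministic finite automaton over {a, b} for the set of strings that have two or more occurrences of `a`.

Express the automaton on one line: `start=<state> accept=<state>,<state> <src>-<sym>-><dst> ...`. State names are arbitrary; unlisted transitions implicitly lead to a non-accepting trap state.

start=q0 accept=q2,q3 q0-a->q1 q0-b->q0 q1-a->q2 q1-b->q1 q2-a->q3 q2-b->q2 q3-a->q3 q3-b->q3

Only the number of `a`s matters, and only up to 3. Make a chain q0 → q1 → q2 → q3 advanced by each `a` (with q3 absorbing); every other symbol self-loops. The accepting set is {q2, q3}.
        a   b  
>  q0   q1  q0 
   q1   q2  q1 
 * q2   q3  q2 
 * q3   q3  q3 
(> = start, * = accepting)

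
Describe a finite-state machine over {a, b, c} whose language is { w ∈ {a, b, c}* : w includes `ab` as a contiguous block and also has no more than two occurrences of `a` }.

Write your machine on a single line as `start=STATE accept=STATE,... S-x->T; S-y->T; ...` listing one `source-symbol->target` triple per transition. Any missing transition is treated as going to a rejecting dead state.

start=q0; accept=q3,q6; q0-a->q1; q0-b->q0; q0-c->q0; q1-a->q2; q1-b->q3; q1-c->q4; q2-a->q5; q2-b->q6; q2-c->q7; q3-a->q6; q3-b->q3; q3-c->q3; q4-a->q2; q4-b->q4; q4-c->q4; q5-a->q5; q5-b->q8; q5-c->q9; q6-a->q8; q6-b->q6; q6-c->q6; q7-a->q5; q7-b->q7; q7-c->q7; q8-a->q8; q8-b->q8; q8-c->q8; q9-a->q5; q9-b->q9; q9-c->q9

Build one automaton per condition and run them in lockstep. The first has 3 states tracking whether and how much of `ab` has been seen; the second has 4 states tracking the count of `a`s, saturating at 3. A product state is a pair (one from each), accepting exactly when both do.
A 10-state machine:
        a   b   c  
>  q0   q1  q0  q0 
   q1   q2  q3  q4 
   q2   q5  q6  q7 
 * q3   q6  q3  q3 
   q4   q2  q4  q4 
   q5   q5  q8  q9 
 * q6   q8  q6  q6 
   q7   q5  q7  q7 
   q8   q8  q8  q8 
   q9   q5  q9  q9 
(> = start, * = accepting)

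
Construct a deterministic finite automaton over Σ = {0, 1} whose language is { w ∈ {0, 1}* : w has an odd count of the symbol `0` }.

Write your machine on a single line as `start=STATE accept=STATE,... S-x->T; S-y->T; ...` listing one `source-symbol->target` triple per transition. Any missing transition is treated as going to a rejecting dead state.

Keep the running count of `0`s modulo 2: each `0` advances along the cycle A → B → A while other symbols loop. Accept at B.
A 2-state machine:
       0  1 
>  A   B  A 
 * B   A  B 
(> = start, * = accepting)

start=A; accept=B; A-0->B; A-1->A; B-0->A; B-1->B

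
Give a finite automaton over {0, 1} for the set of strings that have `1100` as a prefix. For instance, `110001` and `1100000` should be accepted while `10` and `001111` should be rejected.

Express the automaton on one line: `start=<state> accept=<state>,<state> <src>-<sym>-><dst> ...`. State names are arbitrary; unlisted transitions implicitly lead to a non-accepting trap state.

Check the first 4 symbols one by one: S0 through S3 record how many have matched `1100` so far; any wrong symbol goes to the dead state S5. After all 4 match we enter the accepting sink S4.
6 states suffice.
        0   1  
>  S0   S5  S1 
   S1   S5  S2 
   S2   S3  S5 
   S3   S4  S5 
 * S4   S4  S4 
   S5   S5  S5 
(> = start, * = accepting)

start=S0 accept=S4 S0-0->S5 S0-1->S1 S1-0->S5 S1-1->S2 S2-0->S3 S2-1->S5 S3-0->S4 S3-1->S5 S4-0->S4 S4-1->S4 S5-0->S5 S5-1->S5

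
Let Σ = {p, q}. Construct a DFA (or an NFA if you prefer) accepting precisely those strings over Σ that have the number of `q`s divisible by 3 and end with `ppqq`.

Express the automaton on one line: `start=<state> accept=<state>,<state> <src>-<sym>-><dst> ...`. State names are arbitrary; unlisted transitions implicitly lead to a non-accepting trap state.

start=S0 accept=S6 S0-p->S0 S0-q->S1 S1-p->S2 S1-q->S3 S2-p->S4 S2-q->S3 S3-p->S3 S3-q->S0 S4-p->S4 S4-q->S5 S5-p->S3 S5-q->S6 S6-p->S0 S6-q->S1

Handle the two conditions separately and then intersect. The first has 3 states tracking the count of `q`s modulo 3; the second has 5 states tracking how much of the suffix `ppqq` has currently been matched. A product state is a pair (one from each), accepting exactly when both do. After merging equivalent states the machine shrinks.
With 7 states:
        p   q  
>  S0   S0  S1 
   S1   S2  S3 
   S2   S4  S3 
   S3   S3  S0 
   S4   S4  S5 
   S5   S3  S6 
 * S6   S0  S1 
(> = start, * = accepting)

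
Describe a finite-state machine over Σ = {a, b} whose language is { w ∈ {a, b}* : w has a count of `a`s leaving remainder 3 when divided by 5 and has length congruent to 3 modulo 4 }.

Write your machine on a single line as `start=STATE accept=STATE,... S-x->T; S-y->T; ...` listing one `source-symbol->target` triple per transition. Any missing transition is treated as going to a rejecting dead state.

Run two small machines in parallel and take their product. The first has 5 states tracking the count of `a`s modulo 5; the second has 4 states tracking the input length modulo 4. A product state is a pair (one from each), accepting exactly when both do.
A 20-state machine:
          a    b  
>  s0     s1   s2 
   s1     s3   s4 
   s2     s4   s5 
   s3     s6   s7 
   s4     s7   s8 
   s5     s8   s9 
 * s6    s10  s11 
   s7    s11  s12 
   s8    s12  s13 
   s9    s13   s0 
   s10    s2  s14 
   s11   s14  s15 
   s12   s15  s16 
   s13   s16   s1 
   s14    s5  s17 
   s15   s17  s18 
   s16   s18   s3 
   s17    s9  s19 
   s18   s19   s6 
   s19    s0  s10 
(> = start, * = accepting)

start=s0; accept=s6; s0-a->s1; s0-b->s2; s1-a->s3; s1-b->s4; s2-a->s4; s2-b->s5; s3-a->s6; s3-b->s7; s4-a->s7; s4-b->s8; s5-a->s8; s5-b->s9; s6-a->s10; s6-b->s11; s7-a->s11; s7-b->s12; s8-a->s12; s8-b->s13; s9-a->s13; s9-b->s0; s10-a->s2; s10-b->s14; s11-a->s14; s11-b->s15; s12-a->s15; s12-b->s16; s13-a->s16; s13-b->s1; s14-a->s5; s14-b->s17; s15-a->s17; s15-b->s18; s16-a->s18; s16-b->s3; s17-a->s9; s17-b->s19; s18-a->s19; s18-b->s6; s19-a->s0; s19-b->s10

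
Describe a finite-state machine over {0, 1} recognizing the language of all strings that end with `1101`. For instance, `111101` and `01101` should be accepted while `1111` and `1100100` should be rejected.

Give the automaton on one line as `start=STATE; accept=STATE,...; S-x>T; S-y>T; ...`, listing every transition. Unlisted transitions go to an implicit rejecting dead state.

start=s0; accept=s4; s0-0>s0; s0-1>s1; s1-0>s0; s1-1>s2; s2-0>s3; s2-1>s2; s3-0>s0; s3-1>s4; s4-0>s0; s4-1>s2

Let each state record the length of the longest suffix of the input read so far that is also a prefix of `1101`. s1 means the last symbol is `1`; s2 means the last 2 symbols are `11`; s3 means the last 3 symbols are `110`; s4 means the last 4 symbols are `1101`. Accept only at s4, where the string currently ends in `1101`.
5 states suffice.
        0   1  
>  s0   s0  s1 
   s1   s0  s2 
   s2   s3  s2 
   s3   s0  s4 
 * s4   s0  s2 
(> = start, * = accepting)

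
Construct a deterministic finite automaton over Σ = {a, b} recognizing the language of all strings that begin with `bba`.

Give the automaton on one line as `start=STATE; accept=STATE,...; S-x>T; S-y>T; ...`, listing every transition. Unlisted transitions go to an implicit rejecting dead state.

Check the first 3 symbols one by one: q0 through q2 record how many have matched `bba` so far; any wrong symbol goes to the dead state q4. After all 3 match we enter the accepting sink q3.
With 5 states:
        a   b  
>  q0   q4  q1 
   q1   q4  q2 
   q2   q3  q4 
 * q3   q3  q3 
   q4   q4  q4 
(> = start, * = accepting)

start=q0; accept=q3; q0-a>q4; q0-b>q1; q1-a>q4; q1-b>q2; q2-a>q3; q2-b>q4; q3-a>q3; q3-b>q3; q4-a>q4; q4-b>q4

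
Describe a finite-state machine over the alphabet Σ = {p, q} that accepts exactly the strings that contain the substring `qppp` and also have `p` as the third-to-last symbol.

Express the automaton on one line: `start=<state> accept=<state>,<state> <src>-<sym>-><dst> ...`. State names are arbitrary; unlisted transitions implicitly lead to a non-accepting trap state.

start=A accept=E,F,G,H A-p->A A-q->B B-p->C B-q->B C-p->D C-q->B D-p->E D-q->B E-p->E E-q->F F-p->G F-q->H G-p->I G-q->J H-p->K H-q->L I-p->E I-q->F J-p->G J-q->H K-p->I K-q->J L-p->K L-q->L

Run two small machines in parallel and take their product. The first has 5 states tracking whether and how much of `qppp` has been seen; the second has 15 states tracking the last 3 symbols read. A product state is a pair (one from each), accepting exactly when both do. Minimizing collapses redundant product states.
12 states suffice.
       p  q 
>  A   A  B 
   B   C  B 
   C   D  B 
   D   E  B 
 * E   E  F 
 * F   G  H 
 * G   I  J 
 * H   K  L 
   I   E  F 
   J   G  H 
   K   I  J 
   L   K  L 
(> = start, * = accepting)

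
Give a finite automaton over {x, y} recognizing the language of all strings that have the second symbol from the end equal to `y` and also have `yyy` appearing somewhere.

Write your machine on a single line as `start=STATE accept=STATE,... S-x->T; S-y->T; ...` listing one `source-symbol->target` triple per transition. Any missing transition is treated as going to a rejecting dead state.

start=q0; accept=q3,q4; q0-x->q0; q0-y->q1; q1-x->q0; q1-y->q2; q2-x->q0; q2-y->q3; q3-x->q4; q3-y->q3; q4-x->q5; q4-y->q6; q5-x->q5; q5-y->q6; q6-x->q4; q6-y->q3

Run two small machines in parallel and take their product. The first has 7 states tracking the last 2 symbols read; the second has 4 states tracking whether and how much of `yyy` has been seen. A product state is a pair (one from each), accepting exactly when both do. After merging equivalent states the machine shrinks.
7 states suffice.
        x   y  
>  q0   q0  q1 
   q1   q0  q2 
   q2   q0  q3 
 * q3   q4  q3 
 * q4   q5  q6 
   q5   q5  q6 
   q6   q4  q3 
(> = start, * = accepting)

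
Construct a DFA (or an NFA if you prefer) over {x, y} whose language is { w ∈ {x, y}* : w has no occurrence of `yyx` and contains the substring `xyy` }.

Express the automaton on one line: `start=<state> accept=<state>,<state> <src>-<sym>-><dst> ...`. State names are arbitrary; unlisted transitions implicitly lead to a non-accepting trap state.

start=S0 accept=S5 S0-x->S1 S0-y->S2 S1-x->S1 S1-y->S3 S2-x->S1 S2-y->S4 S3-x->S1 S3-y->S5 S4-x->S4 S4-y->S4 S5-x->S4 S5-y->S5

Run two small machines in parallel and take their product. The first has 4 states tracking partial matches of the forbidden pattern `yyx`; the second has 4 states tracking whether and how much of `xyy` has been seen. A product state is a pair (one from each), accepting exactly when both do. After merging equivalent states the machine shrinks.
A 6-state machine:
        x   y  
>  S0   S1  S2 
   S1   S1  S3 
   S2   S1  S4 
   S3   S1  S5 
   S4   S4  S4 
 * S5   S4  S5 
(> = start, * = accepting)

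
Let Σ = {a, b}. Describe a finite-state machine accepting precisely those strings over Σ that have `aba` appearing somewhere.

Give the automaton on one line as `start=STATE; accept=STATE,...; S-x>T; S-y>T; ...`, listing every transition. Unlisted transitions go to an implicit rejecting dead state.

start=q0; accept=q3; q0-a>q1; q0-b>q0; q1-a>q1; q1-b>q2; q2-a>q3; q2-b>q0; q3-a>q3; q3-b>q3

States q0..q2 record the length of the longest prefix of `aba` that matches the current input suffix. Reaching q3 means `aba` has been seen, and we stay there forever. Accept from q3.
4 states suffice.
        a   b  
>  q0   q1  q0 
   q1   q1  q2 
   q2   q3  q0 
 * q3   q3  q3 
(> = start, * = accepting)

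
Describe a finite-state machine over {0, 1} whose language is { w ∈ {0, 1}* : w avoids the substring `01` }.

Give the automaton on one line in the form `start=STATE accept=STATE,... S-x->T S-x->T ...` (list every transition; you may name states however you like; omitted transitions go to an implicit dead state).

Track partial matches of the forbidden pattern `01`. State s2 is a dead state reached once `01` has occurred; every other state accepts. s0 means no part of `01` is currently matched.
A 3-state machine:
        0   1  
>* s0   s1  s0 
 * s1   s1  s2 
   s2   s2  s2 
(> = start, * = accepting)

start=s0 accept=s0,s1 s0-0->s1 s0-1->s0 s1-0->s1 s1-1->s2 s2-0->s2 s2-1->s2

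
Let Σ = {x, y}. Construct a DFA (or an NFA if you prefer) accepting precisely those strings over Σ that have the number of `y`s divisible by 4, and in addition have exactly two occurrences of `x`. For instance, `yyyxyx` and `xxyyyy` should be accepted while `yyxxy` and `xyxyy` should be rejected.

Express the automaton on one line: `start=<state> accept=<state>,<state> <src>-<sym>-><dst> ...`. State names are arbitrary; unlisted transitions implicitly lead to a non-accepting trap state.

Handle the two conditions separately and then intersect. One (4 states) tracks the count of `y`s modulo 4; the other (4 states) tracks the count of `x`s, saturating at 3. Each combined state is a pair, one component from each; accept when both components accept. Equivalent product states are then merged.
13 states suffice.
       x  y 
>  A   B  C 
   B   D  E 
   C   E  F 
 * D   G  H 
   E   H  I 
   F   I  J 
   G   G  G 
   H   G  K 
   I   K  L 
   J   L  A 
   K   G  M 
   L   M  B 
   M   G  D 
(> = start, * = accepting)

start=A accept=D A-x->B A-y->C B-x->D B-y->E C-x->E C-y->F D-x->G D-y->H E-x->H E-y->I F-x->I F-y->J G-x->G G-y->G H-x->G H-y->K I-x->K I-y->L J-x->L J-y->A K-x->G K-y->M L-x->M L-y->B M-x->G M-y->D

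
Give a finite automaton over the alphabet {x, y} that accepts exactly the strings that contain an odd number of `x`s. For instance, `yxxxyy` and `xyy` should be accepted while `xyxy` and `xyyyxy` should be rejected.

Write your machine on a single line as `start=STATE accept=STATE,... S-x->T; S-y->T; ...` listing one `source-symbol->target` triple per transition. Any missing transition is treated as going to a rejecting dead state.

start=s0; accept=s1; s0-x->s1; s0-y->s0; s1-x->s0; s1-y->s1

The only thing that matters is how many `x`s have appeared, reduced mod 2. Use one state per residue: s0 for 0, …, s1 for 1. Reading `x` moves to the next residue; anything else stays put. s1 is accepting.
        x   y  
>  s0   s1  s0 
 * s1   s0  s1 
(> = start, * = accepting)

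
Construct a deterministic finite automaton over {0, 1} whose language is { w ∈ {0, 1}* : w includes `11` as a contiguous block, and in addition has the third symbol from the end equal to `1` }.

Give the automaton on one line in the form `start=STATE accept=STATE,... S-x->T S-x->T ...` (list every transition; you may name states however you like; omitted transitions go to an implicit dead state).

start=q0 accept=q13,q14,q15,q16 q0-0->q1 q0-1->q2 q1-0->q3 q1-1->q4 q2-0->q5 q2-1->q6 q3-0->q7 q3-1->q8 q4-0->q9 q4-1->q10 q5-0->q11 q5-1->q12 q6-0->q13 q6-1->q14 q7-0->q7 q7-1->q8 q8-0->q9 q8-1->q10 q9-0->q11 q9-1->q12 q10-0->q13 q10-1->q14 q11-0->q7 q11-1->q8 q12-0->q9 q12-1->q10 q13-0->q15 q13-1->q16 q14-0->q13 q14-1->q14 q15-0->q17 q15-1->q18 q16-0->q19 q16-1->q10 q17-0->q17 q17-1->q18 q18-0->q19 q18-1->q10 q19-0->q15 q19-1->q16

Build one automaton per condition and run them in lockstep. One (3 states) tracks whether and how much of `11` has been seen; the other (15 states) tracks the last 3 symbols read. Each combined state is a pair, one component from each; accept when both components accept.
With 20 states:
          0    1  
>  q0     q1   q2 
   q1     q3   q4 
   q2     q5   q6 
   q3     q7   q8 
   q4     q9  q10 
   q5    q11  q12 
   q6    q13  q14 
   q7     q7   q8 
   q8     q9  q10 
   q9    q11  q12 
   q10   q13  q14 
   q11    q7   q8 
   q12    q9  q10 
 * q13   q15  q16 
 * q14   q13  q14 
 * q15   q17  q18 
 * q16   q19  q10 
   q17   q17  q18 
   q18   q19  q10 
   q19   q15  q16 
(> = start, * = accepting)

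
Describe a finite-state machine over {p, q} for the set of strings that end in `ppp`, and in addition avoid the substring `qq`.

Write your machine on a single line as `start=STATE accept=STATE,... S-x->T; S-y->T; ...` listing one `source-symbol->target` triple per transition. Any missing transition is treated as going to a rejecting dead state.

Build one automaton per condition and run them in lockstep. The first has 4 states tracking how much of the suffix `ppp` has currently been matched; the second has 3 states tracking partial matches of the forbidden pattern `qq`. A product state is a pair (one from each), accepting exactly when both do. After merging equivalent states the machine shrinks.
With 6 states:
        p   q  
>  s0   s1  s2 
   s1   s3  s2 
   s2   s1  s4 
   s3   s5  s2 
   s4   s4  s4 
 * s5   s5  s2 
(> = start, * = accepting)

start=s0; accept=s5; s0-p->s1; s0-q->s2; s1-p->s3; s1-q->s2; s2-p->s1; s2-q->s4; s3-p->s5; s3-q->s2; s4-p->s4; s4-q->s4; s5-p->s5; s5-q->s2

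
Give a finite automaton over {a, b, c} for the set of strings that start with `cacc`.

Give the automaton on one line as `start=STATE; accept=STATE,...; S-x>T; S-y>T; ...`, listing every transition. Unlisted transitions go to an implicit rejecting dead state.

start=q0; accept=q4; q0-a>q5; q0-b>q5; q0-c>q1; q1-a>q2; q1-b>q5; q1-c>q5; q2-a>q5; q2-b>q5; q2-c>q3; q3-a>q5; q3-b>q5; q3-c>q4; q4-a>q4; q4-b>q4; q4-c>q4; q5-a>q5; q5-b>q5; q5-c>q5

Check the first 4 symbols one by one: q0 through q3 record how many have matched `cacc` so far; any wrong symbol goes to the dead state q5. After all 4 match we enter the accepting sink q4.
        a   b   c  
>  q0   q5  q5  q1 
   q1   q2  q5  q5 
   q2   q5  q5  q3 
   q3   q5  q5  q4 
 * q4   q4  q4  q4 
   q5   q5  q5  q5 
(> = start, * = accepting)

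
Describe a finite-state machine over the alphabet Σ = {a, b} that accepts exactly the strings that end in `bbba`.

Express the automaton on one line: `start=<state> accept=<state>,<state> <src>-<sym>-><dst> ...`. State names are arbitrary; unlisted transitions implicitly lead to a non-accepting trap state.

start=s0 accept=s4 s0-a->s0 s0-b->s1 s1-a->s0 s1-b->s2 s2-a->s0 s2-b->s3 s3-a->s4 s3-b->s3 s4-a->s0 s4-b->s1

Let each state record the length of the longest suffix of the input read so far that is also a prefix of `bbba`. s1 means the last symbol is `b`; s2 means the last 2 symbols are `bb`; s3 means the last 3 symbols are `bbb`; s4 means the last 4 symbols are `bbba`. Accept only at s4, where the string currently ends in `bbba`.
A 5-state machine:
        a   b  
>  s0   s0  s1 
   s1   s0  s2 
   s2   s0  s3 
   s3   s4  s3 
 * s4   s0  s1 
(> = start, * = accepting)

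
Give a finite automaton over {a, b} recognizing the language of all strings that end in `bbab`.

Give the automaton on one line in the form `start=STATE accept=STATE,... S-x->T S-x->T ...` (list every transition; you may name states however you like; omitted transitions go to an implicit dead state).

start=s0 accept=s4 s0-a->s0 s0-b->s1 s1-a->s0 s1-b->s2 s2-a->s3 s2-b->s2 s3-a->s0 s3-b->s4 s4-a->s0 s4-b->s2

Remember how much of `bbab` the current input suffix matches. State s0 means no match yet; s1 means the last symbol is `b`; s2 means the last 2 symbols are `bb`; s3 means the last 3 symbols are `bba`; s4 means the last 4 symbols are `bbab`. Only s4 accepts. On a mismatch, fall back to the longest proper suffix that is still a prefix of `bbab`.
A 5-state machine:
        a   b  
>  s0   s0  s1 
   s1   s0  s2 
   s2   s3  s2 
   s3   s0  s4 
 * s4   s0  s2 
(> = start, * = accepting)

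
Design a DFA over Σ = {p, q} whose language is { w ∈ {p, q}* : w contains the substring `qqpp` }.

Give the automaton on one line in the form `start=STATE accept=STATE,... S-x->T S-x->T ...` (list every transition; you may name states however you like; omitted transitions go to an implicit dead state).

Track how much of `qqpp` has been matched so far: state s0 is no progress, s4 is the absorbing accept state reached once `qqpp` has occurred. Intermediate states record partial matches; on a mismatch, fall back to the longest reusable overlap.
With 5 states:
        p   q  
>  s0   s0  s1 
   s1   s0  s2 
   s2   s3  s2 
   s3   s4  s1 
 * s4   s4  s4 
(> = start, * = accepting)

start=s0 accept=s4 s0-p->s0 s0-q->s1 s1-p->s0 s1-q->s2 s2-p->s3 s2-q->s2 s3-p->s4 s3-q->s1 s4-p->s4 s4-q->s4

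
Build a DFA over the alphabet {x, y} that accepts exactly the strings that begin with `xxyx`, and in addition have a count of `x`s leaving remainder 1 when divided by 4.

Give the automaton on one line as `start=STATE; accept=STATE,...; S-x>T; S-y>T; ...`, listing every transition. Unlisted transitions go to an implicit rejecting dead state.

Handle the two conditions separately and then intersect. One (6 states) tracks whether the input so far still matches the prefix `xxyx`; the other (4 states) tracks the count of `x`s modulo 4. Each combined state is a pair, one component from each; accept when both components accept. Equivalent product states are then merged.
9 states suffice.
        x   y  
>  q0   q1  q2 
   q1   q3  q2 
   q2   q2  q2 
   q3   q2  q4 
   q4   q5  q2 
   q5   q6  q5 
   q6   q7  q6 
 * q7   q8  q7 
   q8   q5  q8 
(> = start, * = accepting)

start=q0; accept=q7; q0-x>q1; q0-y>q2; q1-x>q3; q1-y>q2; q2-x>q2; q2-y>q2; q3-x>q2; q3-y>q4; q4-x>q5; q4-y>q2; q5-x>q6; q5-y>q5; q6-x>q7; q6-y>q6; q7-x>q8; q7-y>q7; q8-x>q5; q8-y>q8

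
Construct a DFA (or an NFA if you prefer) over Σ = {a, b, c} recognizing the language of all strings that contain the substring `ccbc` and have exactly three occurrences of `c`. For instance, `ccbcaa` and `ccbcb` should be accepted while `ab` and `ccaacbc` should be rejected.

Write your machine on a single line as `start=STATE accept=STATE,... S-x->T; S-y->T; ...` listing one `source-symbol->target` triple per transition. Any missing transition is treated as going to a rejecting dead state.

Build one automaton per condition and run them in lockstep. The first has 5 states tracking whether and how much of `ccbc` has been seen; the second has 5 states tracking the count of `c`s, saturating at 4. A product state is a pair (one from each), accepting exactly when both do.
A 17-state machine:
          a    b    c  
>  S0     S0   S0   S1 
   S1     S2   S2   S3 
   S2     S2   S2   S4 
   S3     S5   S6   S7 
   S4     S5   S5   S7 
   S5     S5   S5   S8 
   S6     S5   S5   S9 
   S7    S10  S11  S12 
   S8    S10  S10  S12 
 * S9     S9   S9  S13 
   S10   S10  S10  S14 
   S11   S10  S10  S13 
   S12   S15  S16  S12 
   S13   S13  S13  S13 
   S14   S15  S15  S12 
   S15   S15  S15  S14 
   S16   S15  S15  S13 
(> = start, * = accepting)

start=S0; accept=S9; S0-a->S0; S0-b->S0; S0-c->S1; S1-a->S2; S1-b->S2; S1-c->S3; S2-a->S2; S2-b->S2; S2-c->S4; S3-a->S5; S3-b->S6; S3-c->S7; S4-a->S5; S4-b->S5; S4-c->S7; S5-a->S5; S5-b->S5; S5-c->S8; S6-a->S5; S6-b->S5; S6-c->S9; S7-a->S10; S7-b->S11; S7-c->S12; S8-a->S10; S8-b->S10; S8-c->S12; S9-a->S9; S9-b->S9; S9-c->S13; S10-a->S10; S10-b->S10; S10-c->S14; S11-a->S10; S11-b->S10; S11-c->S13; S12-a->S15; S12-b->S16; S12-c->S12; S13-a->S13; S13-b->S13; S13-c->S13; S14-a->S15; S14-b->S15; S14-c->S12; S15-a->S15; S15-b->S15; S15-c->S14; S16-a->S15; S16-b->S15; S16-c->S13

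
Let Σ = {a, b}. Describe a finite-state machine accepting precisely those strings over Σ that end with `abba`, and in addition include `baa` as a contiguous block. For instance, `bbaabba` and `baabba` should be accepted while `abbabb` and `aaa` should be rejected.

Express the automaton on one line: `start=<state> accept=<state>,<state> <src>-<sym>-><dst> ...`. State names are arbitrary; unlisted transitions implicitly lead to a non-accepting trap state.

Build one automaton per condition and run them in lockstep. The first has 5 states tracking how much of the suffix `abba` has currently been matched; the second has 4 states tracking whether and how much of `baa` has been seen. A product state is a pair (one from each), accepting exactly when both do.
12 states suffice.
          a    b  
>  S0     S1   S2 
   S1     S1   S3 
   S2     S4   S2 
   S3     S4   S5 
   S4     S6   S3 
   S5     S7   S2 
   S6     S6   S8 
   S7     S6   S3 
   S8     S6   S9 
   S9    S10  S11 
 * S10    S6   S8 
   S11    S6  S11 
(> = start, * = accepting)

start=S0 accept=S10 S0-a->S1 S0-b->S2 S1-a->S1 S1-b->S3 S2-a->S4 S2-b->S2 S3-a->S4 S3-b->S5 S4-a->S6 S4-b->S3 S5-a->S7 S5-b->S2 S6-a->S6 S6-b->S8 S7-a->S6 S7-b->S3 S8-a->S6 S8-b->S9 S9-a->S10 S9-b->S11 S10-a->S6 S10-b->S8 S11-a->S6 S11-b->S11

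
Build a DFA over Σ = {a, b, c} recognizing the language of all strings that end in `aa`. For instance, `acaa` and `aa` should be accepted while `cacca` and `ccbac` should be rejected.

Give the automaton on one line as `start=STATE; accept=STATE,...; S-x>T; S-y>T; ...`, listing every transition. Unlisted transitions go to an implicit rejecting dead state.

start=q0; accept=q2; q0-a>q1; q0-b>q0; q0-c>q0; q1-a>q2; q1-b>q0; q1-c>q0; q2-a>q2; q2-b>q0; q2-c>q0

Let each state record the length of the longest suffix of the input read so far that is also a prefix of `aa`. q1 means the last symbol is `a`; q2 means the last 2 symbols are `aa`. Accept only at q2, where the string currently ends in `aa`.
With 3 states:
        a   b   c  
>  q0   q1  q0  q0 
   q1   q2  q0  q0 
 * q2   q2  q0  q0 
(> = start, * = accepting)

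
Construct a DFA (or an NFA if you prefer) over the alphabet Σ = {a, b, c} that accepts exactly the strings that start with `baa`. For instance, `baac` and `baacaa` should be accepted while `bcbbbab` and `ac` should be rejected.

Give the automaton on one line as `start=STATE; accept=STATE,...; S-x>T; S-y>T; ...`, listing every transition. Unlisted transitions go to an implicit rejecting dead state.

Check the first 3 symbols one by one: q0 through q2 record how many have matched `baa` so far; any wrong symbol goes to the dead state q4. After all 3 match we enter the accepting sink q3.
With 5 states:
        a   b   c  
>  q0   q4  q1  q4 
   q1   q2  q4  q4 
   q2   q3  q4  q4 
 * q3   q3  q3  q3 
   q4   q4  q4  q4 
(> = start, * = accepting)

start=q0; accept=q3; q0-a>q4; q0-b>q1; q0-c>q4; q1-a>q2; q1-b>q4; q1-c>q4; q2-a>q3; q2-b>q4; q2-c>q4; q3-a>q3; q3-b>q3; q3-c>q3; q4-a>q4; q4-b>q4; q4-c>q4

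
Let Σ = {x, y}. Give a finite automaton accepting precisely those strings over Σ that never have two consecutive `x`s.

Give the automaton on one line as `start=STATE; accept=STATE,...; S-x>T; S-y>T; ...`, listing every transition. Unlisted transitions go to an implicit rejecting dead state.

start=s0; accept=s0,s1; s0-x>s1; s0-y>s0; s1-x>s2; s1-y>s0; s2-x>s2; s2-y>s2

Track partial matches of the forbidden pattern `xx`. State s2 is a dead state reached once `xx` has occurred; every other state accepts. s0 means no part of `xx` is currently matched.
A 3-state machine:
        x   y  
>* s0   s1  s0 
 * s1   s2  s0 
   s2   s2  s2 
(> = start, * = accepting)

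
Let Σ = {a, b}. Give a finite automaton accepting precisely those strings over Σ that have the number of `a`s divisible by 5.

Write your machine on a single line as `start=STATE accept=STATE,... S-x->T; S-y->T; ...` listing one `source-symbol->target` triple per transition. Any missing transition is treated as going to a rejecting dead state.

The only thing that matters is how many `a`s have appeared, reduced mod 5. Use one state per residue: s0 for 0, …, s4 for 4. Reading `a` moves to the next residue; anything else stays put. s0 is accepting.
With 5 states:
        a   b  
>* s0   s1  s0 
   s1   s2  s1 
   s2   s3  s2 
   s3   s4  s3 
   s4   s0  s4 
(> = start, * = accepting)

start=s0; accept=s0; s0-a->s1; s0-b->s0; s1-a->s2; s1-b->s1; s2-a->s3; s2-b->s2; s3-a->s4; s3-b->s3; s4-a->s0; s4-b->s4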